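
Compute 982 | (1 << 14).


982 | (1 << 14) = 982 | 16384 = 17366

17366


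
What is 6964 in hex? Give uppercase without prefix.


6964 = 1B34 hex

1B34


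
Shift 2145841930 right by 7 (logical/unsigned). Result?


0b1111111111001101111001100001010 >> 7 = 0b111111111100110111100110 = 16764390

16764390


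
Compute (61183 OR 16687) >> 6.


Step 1: 61183 | 16687 = 61439
Step 2: 61439 >> 6 = 959

959


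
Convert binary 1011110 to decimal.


1011110 in decimal = 94

94


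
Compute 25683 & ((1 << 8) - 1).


25683 & 255 = 83

83


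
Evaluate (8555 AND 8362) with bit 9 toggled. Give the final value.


Step 1: 8555 & 8362 = 8234
Step 2: 8234 ^ (1 << 9) = 8234 ^ 512 = 8746

8746


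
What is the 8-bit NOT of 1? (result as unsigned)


~0b1 = 0b11111110 = 254 (8-bit unsigned)

254


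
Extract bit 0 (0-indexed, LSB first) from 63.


0b111111, position 0 = 1

1


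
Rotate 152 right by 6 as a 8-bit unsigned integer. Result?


Rotate 0b10011000 right by 6 (8-bit) = 0b1100010 = 98

98


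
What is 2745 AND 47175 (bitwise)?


0b101010111001 & 0b1011100001000111 = 0b100000000001 = 2049

2049


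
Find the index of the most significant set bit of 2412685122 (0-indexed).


0b10001111110011101010011101000010. Highest set bit at position 31

31


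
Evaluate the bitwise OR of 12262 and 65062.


0b10111111100110 | 0b1111111000100110 = 0b1111111111100110 = 65510

65510


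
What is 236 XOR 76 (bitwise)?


0b11101100 ^ 0b1001100 = 0b10100000 = 160

160


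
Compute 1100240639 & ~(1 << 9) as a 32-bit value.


1100240639 & ~(1 << 9) = 1100240127

1100240127


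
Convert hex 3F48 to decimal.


3F48 hex = 16200 decimal

16200


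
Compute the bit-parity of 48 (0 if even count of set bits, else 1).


0b110000 has 2 ones => parity 0

0


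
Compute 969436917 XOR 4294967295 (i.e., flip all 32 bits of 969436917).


969436917 ^ 4294967295 = 3325530378

3325530378


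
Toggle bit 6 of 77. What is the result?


77 ^ (1 << 6) = 77 ^ 64 = 13

13


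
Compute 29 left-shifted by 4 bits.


0b11101 << 4 = 0b111010000 = 464

464


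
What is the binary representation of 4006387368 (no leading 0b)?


4006387368 = 11101110110011001001111010101000 in binary

11101110110011001001111010101000


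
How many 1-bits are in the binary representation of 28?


0b11100 has 3 set bits

3


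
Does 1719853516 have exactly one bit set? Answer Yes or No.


0b1100110100000101110000111001100. Multiple bits set => No

No


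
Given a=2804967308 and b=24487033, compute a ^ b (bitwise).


2804967308 ^ 24487033 = 2789590005

2789590005


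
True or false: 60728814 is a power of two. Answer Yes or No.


0b11100111101010010111101110. Multiple bits set => No

No


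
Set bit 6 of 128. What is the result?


128 | (1 << 6) = 128 | 64 = 192

192


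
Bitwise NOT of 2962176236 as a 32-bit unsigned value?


~0b10110000100011110011100011101100 = 0b1001111011100001100011100010011 = 1332791059 (32-bit unsigned)

1332791059


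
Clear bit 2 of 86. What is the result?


86 & ~(1 << 2) = 82

82


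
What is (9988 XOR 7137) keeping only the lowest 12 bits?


Step 1: 9988 ^ 7137 = 15589
Step 2: 15589 & 4095 = 3301

3301


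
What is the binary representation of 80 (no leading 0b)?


80 = 1010000 in binary

1010000


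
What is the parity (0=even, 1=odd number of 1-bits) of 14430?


0b11100001011110 has 8 ones => parity 0

0


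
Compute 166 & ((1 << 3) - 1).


166 & 7 = 6

6


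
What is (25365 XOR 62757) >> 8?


Step 1: 25365 ^ 62757 = 38448
Step 2: 38448 >> 8 = 150

150


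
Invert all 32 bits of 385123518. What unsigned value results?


385123518 ^ 4294967295 = 3909843777

3909843777


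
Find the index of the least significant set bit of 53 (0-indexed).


0b110101. Lowest set bit at position 0

0


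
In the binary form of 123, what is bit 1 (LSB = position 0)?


0b1111011, position 1 = 1

1


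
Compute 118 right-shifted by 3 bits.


0b1110110 >> 3 = 0b1110 = 14

14


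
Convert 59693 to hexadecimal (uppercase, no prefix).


59693 = E92D hex

E92D


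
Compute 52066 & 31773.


0b1100101101100010 & 0b111110000011101 = 0b100100000000000 = 18432

18432


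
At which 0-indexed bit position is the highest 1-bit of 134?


0b10000110. Highest set bit at position 7

7


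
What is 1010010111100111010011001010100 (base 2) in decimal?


1010010111100111010011001010100 in decimal = 1391699540

1391699540


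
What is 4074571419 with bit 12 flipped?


4074571419 ^ (1 << 12) = 4074571419 ^ 4096 = 4074575515

4074575515


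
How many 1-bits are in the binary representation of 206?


0b11001110 has 5 set bits

5


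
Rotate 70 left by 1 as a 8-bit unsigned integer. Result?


Rotate 0b1000110 left by 1 (8-bit) = 0b10001100 = 140

140


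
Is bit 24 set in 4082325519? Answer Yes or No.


0b11110011010100110101100000001111, bit 24 = 1. Yes

Yes


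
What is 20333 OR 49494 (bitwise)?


0b100111101101101 | 0b1100000101010110 = 0b1100111101111111 = 53119

53119


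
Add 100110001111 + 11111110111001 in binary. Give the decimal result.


100110001111 + 11111110111001 = 100100101001000 = 18760

18760


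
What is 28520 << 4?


0b110111101101000 << 4 = 0b1101111011010000000 = 456320

456320


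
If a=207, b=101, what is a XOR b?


207 ^ 101 = 170

170


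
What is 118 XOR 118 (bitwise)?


0b1110110 ^ 0b1110110 = 0b0 = 0

0


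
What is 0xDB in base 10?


DB hex = 219 decimal

219


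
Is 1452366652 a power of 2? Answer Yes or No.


0b1010110100100010101101100111100. Multiple bits set => No

No


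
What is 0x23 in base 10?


23 hex = 35 decimal

35


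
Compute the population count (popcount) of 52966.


0b1100111011100110 has 10 set bits

10


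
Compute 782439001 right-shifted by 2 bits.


0b101110101000110001001001011001 >> 2 = 0b1011101010001100010010010110 = 195609750

195609750


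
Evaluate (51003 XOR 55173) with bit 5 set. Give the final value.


Step 1: 51003 ^ 55173 = 4286
Step 2: 4286 | (1 << 5) = 4286 | 32 = 4286

4286


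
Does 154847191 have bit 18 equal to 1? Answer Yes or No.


0b1001001110101100011111010111, bit 18 = 0. No

No


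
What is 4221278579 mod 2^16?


4221278579 & 65535 = 39283

39283


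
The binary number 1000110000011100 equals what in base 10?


1000110000011100 in decimal = 35868

35868


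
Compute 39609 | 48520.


0b1001101010111001 | 0b1011110110001000 = 0b1011111110111001 = 49081

49081


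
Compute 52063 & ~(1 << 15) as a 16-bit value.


52063 & ~(1 << 15) = 19295

19295


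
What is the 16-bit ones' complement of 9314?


9314 ^ 65535 = 56221

56221


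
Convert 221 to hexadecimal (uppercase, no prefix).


221 = DD hex

DD


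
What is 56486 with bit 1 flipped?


56486 ^ (1 << 1) = 56486 ^ 2 = 56484

56484


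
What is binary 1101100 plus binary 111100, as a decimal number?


1101100 + 111100 = 10101000 = 168

168


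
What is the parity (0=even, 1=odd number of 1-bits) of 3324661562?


0b11000110001010100100111100111010 has 16 ones => parity 0

0


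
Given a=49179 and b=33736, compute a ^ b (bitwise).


49179 ^ 33736 = 17363

17363


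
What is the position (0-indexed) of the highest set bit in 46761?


0b1011011010101001. Highest set bit at position 15

15


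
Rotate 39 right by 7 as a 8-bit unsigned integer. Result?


Rotate 0b100111 right by 7 (8-bit) = 0b1001110 = 78

78


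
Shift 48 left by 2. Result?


0b110000 << 2 = 0b11000000 = 192

192


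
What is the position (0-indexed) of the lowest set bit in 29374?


0b111001010111110. Lowest set bit at position 1

1


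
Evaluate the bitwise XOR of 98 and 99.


0b1100010 ^ 0b1100011 = 0b1 = 1

1


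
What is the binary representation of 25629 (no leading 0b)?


25629 = 110010000011101 in binary

110010000011101


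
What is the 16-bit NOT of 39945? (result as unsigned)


~0b1001110000001001 = 0b110001111110110 = 25590 (16-bit unsigned)

25590


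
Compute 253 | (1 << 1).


253 | (1 << 1) = 253 | 2 = 255

255


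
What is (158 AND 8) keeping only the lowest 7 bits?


Step 1: 158 & 8 = 8
Step 2: 8 & 127 = 8

8


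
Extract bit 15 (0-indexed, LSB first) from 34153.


0b1000010101101001, position 15 = 1

1


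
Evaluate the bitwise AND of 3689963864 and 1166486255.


0b11011011111100000110000101011000 & 0b1000101100001110010101011101111 = 0b1000001100000000010000001001000 = 1098915912

1098915912


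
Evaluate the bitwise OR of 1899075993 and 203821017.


0b1110001001100011001100110011001 | 0b1100001001100000111111011001 = 0b1111101001101111001111111011001 = 2100797401

2100797401


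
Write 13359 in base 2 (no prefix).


13359 = 11010000101111 in binary

11010000101111


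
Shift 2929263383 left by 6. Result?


0b10101110100110010000001100010111 << 6 = 0b10101110100110010000001100010111000000 = 187472856512

187472856512


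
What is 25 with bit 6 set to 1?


25 | (1 << 6) = 25 | 64 = 89

89


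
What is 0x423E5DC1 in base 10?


423E5DC1 hex = 1111383489 decimal

1111383489


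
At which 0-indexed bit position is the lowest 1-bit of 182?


0b10110110. Lowest set bit at position 1

1


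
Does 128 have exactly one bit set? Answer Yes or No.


0b10000000. Only one bit set => Yes

Yes


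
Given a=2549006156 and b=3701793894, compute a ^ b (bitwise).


2549006156 ^ 3701793894 = 1263164202

1263164202


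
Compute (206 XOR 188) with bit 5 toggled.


Step 1: 206 ^ 188 = 114
Step 2: 114 ^ (1 << 5) = 114 ^ 32 = 82

82


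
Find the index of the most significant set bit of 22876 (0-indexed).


0b101100101011100. Highest set bit at position 14

14


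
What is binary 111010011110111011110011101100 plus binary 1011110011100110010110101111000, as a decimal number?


111010011110111011110011101100 + 1011110011100110010110101111000 = 10011000111011101110101001100100 = 2565794404

2565794404


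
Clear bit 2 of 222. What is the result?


222 & ~(1 << 2) = 218

218


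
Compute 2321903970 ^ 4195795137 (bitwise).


0b10001010011001010111000101100010 ^ 0b11111010000101101100000011000001 = 0b1110000011100111011000110100011 = 1886630307

1886630307


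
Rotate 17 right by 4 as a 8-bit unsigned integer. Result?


Rotate 0b10001 right by 4 (8-bit) = 0b10001 = 17

17


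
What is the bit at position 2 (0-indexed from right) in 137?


0b10001001, position 2 = 0

0


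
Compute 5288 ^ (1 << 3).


5288 ^ (1 << 3) = 5288 ^ 8 = 5280

5280


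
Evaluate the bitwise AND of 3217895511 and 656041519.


0b10111111110011010011000001010111 & 0b100111000110100110011000101111 = 0b100111000010000010000000000111 = 654843911

654843911


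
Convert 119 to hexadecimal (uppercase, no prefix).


119 = 77 hex

77


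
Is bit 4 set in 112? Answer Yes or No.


0b1110000, bit 4 = 1. Yes

Yes


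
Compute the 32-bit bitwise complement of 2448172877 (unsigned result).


~0b10010001111011000010011101001101 = 0b1101110000100111101100010110010 = 1846794418 (32-bit unsigned)

1846794418


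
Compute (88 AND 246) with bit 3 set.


Step 1: 88 & 246 = 80
Step 2: 80 | (1 << 3) = 80 | 8 = 88

88


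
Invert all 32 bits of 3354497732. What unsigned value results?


3354497732 ^ 4294967295 = 940469563

940469563


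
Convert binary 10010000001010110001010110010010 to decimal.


10010000001010110001010110010010 in decimal = 2418742674

2418742674


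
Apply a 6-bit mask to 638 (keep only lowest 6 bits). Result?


638 & 63 = 62

62


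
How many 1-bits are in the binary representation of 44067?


0b1010110000100011 has 7 set bits

7


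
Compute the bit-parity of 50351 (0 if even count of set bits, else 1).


0b1100010010101111 has 9 ones => parity 1

1


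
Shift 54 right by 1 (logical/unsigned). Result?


0b110110 >> 1 = 0b11011 = 27

27


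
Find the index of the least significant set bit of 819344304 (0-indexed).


0b110000110101100011001110110000. Lowest set bit at position 4

4


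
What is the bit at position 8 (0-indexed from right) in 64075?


0b1111101001001011, position 8 = 0

0


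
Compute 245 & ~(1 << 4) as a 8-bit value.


245 & ~(1 << 4) = 229

229


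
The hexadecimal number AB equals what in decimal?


AB hex = 171 decimal

171


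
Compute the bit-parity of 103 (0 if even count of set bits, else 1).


0b1100111 has 5 ones => parity 1

1


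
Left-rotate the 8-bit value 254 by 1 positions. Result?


Rotate 0b11111110 left by 1 (8-bit) = 0b11111101 = 253

253


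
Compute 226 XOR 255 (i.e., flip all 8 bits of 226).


226 ^ 255 = 29

29


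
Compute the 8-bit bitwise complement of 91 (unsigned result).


~0b1011011 = 0b10100100 = 164 (8-bit unsigned)

164


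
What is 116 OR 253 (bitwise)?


0b1110100 | 0b11111101 = 0b11111101 = 253

253


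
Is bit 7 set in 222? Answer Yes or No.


0b11011110, bit 7 = 1. Yes

Yes


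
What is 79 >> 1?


0b1001111 >> 1 = 0b100111 = 39

39


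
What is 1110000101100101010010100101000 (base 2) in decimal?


1110000101100101010010100101000 in decimal = 1890755880

1890755880


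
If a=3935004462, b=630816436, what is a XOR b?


3935004462 ^ 630816436 = 3474069914

3474069914


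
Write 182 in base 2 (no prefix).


182 = 10110110 in binary

10110110


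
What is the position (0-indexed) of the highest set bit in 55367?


0b1101100001000111. Highest set bit at position 15

15


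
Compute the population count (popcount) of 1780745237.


0b1101010001001000000010000010101 has 10 set bits

10


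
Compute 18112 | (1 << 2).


18112 | (1 << 2) = 18112 | 4 = 18116

18116


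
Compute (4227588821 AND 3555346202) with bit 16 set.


Step 1: 4227588821 & 3555346202 = 3555344912
Step 2: 3555344912 | (1 << 16) = 3555344912 | 65536 = 3555410448

3555410448


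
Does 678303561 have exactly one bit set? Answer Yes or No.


0b101000011011100001011101001001. Multiple bits set => No

No


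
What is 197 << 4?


0b11000101 << 4 = 0b110001010000 = 3152

3152


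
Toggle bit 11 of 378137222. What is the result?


378137222 ^ (1 << 11) = 378137222 ^ 2048 = 378135174

378135174


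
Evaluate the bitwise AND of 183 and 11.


0b10110111 & 0b1011 = 0b11 = 3

3


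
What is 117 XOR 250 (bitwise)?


0b1110101 ^ 0b11111010 = 0b10001111 = 143

143


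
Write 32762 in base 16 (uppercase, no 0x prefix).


32762 = 7FFA hex

7FFA


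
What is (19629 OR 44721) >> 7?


Step 1: 19629 | 44721 = 61117
Step 2: 61117 >> 7 = 477

477


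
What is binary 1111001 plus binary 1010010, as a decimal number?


1111001 + 1010010 = 11001011 = 203

203


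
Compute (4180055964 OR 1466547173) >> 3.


Step 1: 4180055964 | 1466547173 = 4285513725
Step 2: 4285513725 >> 3 = 535689215

535689215


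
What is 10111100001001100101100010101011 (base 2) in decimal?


10111100001001100101100010101011 in decimal = 3156629675

3156629675


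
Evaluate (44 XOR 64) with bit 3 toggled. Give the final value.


Step 1: 44 ^ 64 = 108
Step 2: 108 ^ (1 << 3) = 108 ^ 8 = 100

100


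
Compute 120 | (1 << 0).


120 | (1 << 0) = 120 | 1 = 121

121


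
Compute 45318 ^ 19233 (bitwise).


0b1011000100000110 ^ 0b100101100100001 = 0b1111101000100111 = 64039

64039


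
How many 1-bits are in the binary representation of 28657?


0b110111111110001 has 11 set bits

11


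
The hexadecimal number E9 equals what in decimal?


E9 hex = 233 decimal

233


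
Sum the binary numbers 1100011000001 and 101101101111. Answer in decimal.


1100011000001 + 101101101111 = 10010000110000 = 9264

9264


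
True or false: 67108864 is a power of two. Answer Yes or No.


0b100000000000000000000000000. Only one bit set => Yes

Yes


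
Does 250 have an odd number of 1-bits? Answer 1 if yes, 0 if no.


0b11111010 has 6 ones => parity 0

0


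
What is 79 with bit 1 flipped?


79 ^ (1 << 1) = 79 ^ 2 = 77

77


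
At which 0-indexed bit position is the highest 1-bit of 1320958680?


0b1001110101111000011101011011000. Highest set bit at position 30

30


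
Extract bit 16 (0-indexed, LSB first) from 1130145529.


0b1000011010111001010011011111001, position 16 = 0

0


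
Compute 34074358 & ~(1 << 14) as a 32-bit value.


34074358 & ~(1 << 14) = 34057974

34057974


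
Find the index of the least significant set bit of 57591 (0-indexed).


0b1110000011110111. Lowest set bit at position 0

0


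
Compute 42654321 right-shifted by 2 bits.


0b10100010101101101001110001 >> 2 = 0b101000101011011010011100 = 10663580

10663580


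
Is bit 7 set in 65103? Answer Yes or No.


0b1111111001001111, bit 7 = 0. No

No


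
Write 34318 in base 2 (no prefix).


34318 = 1000011000001110 in binary

1000011000001110


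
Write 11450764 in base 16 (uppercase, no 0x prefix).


11450764 = AEB98C hex

AEB98C


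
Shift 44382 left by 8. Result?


0b1010110101011110 << 8 = 0b101011010101111000000000 = 11361792

11361792


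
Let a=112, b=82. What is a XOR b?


112 ^ 82 = 34

34


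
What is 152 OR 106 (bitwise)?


0b10011000 | 0b1101010 = 0b11111010 = 250

250


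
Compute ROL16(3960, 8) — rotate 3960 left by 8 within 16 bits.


Rotate 0b111101111000 left by 8 (16-bit) = 0b111100000001111 = 30735

30735


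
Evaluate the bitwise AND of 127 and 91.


0b1111111 & 0b1011011 = 0b1011011 = 91

91


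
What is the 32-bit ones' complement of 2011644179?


2011644179 ^ 4294967295 = 2283323116

2283323116


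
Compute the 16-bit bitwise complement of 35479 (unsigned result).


~0b1000101010010111 = 0b111010101101000 = 30056 (16-bit unsigned)

30056


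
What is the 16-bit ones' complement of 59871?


59871 ^ 65535 = 5664

5664


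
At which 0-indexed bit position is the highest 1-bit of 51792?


0b1100101001010000. Highest set bit at position 15

15


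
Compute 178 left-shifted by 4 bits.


0b10110010 << 4 = 0b101100100000 = 2848

2848


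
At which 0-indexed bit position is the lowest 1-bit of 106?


0b1101010. Lowest set bit at position 1

1


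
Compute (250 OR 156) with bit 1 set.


Step 1: 250 | 156 = 254
Step 2: 254 | (1 << 1) = 254 | 2 = 254

254


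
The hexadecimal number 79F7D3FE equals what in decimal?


79F7D3FE hex = 2046284798 decimal

2046284798


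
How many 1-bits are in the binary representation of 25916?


0b110010100111100 has 8 set bits

8


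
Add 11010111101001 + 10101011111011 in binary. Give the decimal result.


11010111101001 + 10101011111011 = 110000011100100 = 24804

24804


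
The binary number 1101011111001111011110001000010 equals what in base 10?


1101011111001111011110001000010 in decimal = 1810349122

1810349122


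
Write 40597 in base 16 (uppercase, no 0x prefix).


40597 = 9E95 hex

9E95


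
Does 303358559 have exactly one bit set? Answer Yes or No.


0b10010000101001110001001011111. Multiple bits set => No

No


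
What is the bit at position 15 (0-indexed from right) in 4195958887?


0b11111010000110010100000001100111, position 15 = 0

0


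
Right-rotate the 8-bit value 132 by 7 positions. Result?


Rotate 0b10000100 right by 7 (8-bit) = 0b1001 = 9

9


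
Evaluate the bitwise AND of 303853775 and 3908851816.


0b10010000111000111000011001111 & 0b11101000111111000101100001101000 = 0b111000101000001001000 = 1855560

1855560


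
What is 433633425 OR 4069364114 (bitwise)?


0b11001110110001011100010010001 | 0b11110010100011011001000110010010 = 0b11111011110111011011100110010011 = 4225612179

4225612179


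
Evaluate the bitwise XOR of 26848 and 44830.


0b110100011100000 ^ 0b1010111100011110 = 0b1100011111111110 = 51198

51198


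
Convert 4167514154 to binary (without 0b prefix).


4167514154 = 11111000011001110011100000101010 in binary

11111000011001110011100000101010


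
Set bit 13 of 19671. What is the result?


19671 | (1 << 13) = 19671 | 8192 = 27863

27863


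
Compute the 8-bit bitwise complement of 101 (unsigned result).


~0b1100101 = 0b10011010 = 154 (8-bit unsigned)

154


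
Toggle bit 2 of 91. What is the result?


91 ^ (1 << 2) = 91 ^ 4 = 95

95


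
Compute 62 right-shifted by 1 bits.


0b111110 >> 1 = 0b11111 = 31

31


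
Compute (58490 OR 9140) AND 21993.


Step 1: 58490 | 9140 = 59390
Step 2: 59390 & 21993 = 17896

17896


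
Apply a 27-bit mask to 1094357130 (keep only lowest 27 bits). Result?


1094357130 & 134217727 = 20615306

20615306


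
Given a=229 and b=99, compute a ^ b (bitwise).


229 ^ 99 = 134

134


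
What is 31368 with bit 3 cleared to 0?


31368 & ~(1 << 3) = 31360

31360


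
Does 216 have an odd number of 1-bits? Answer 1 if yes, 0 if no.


0b11011000 has 4 ones => parity 0

0


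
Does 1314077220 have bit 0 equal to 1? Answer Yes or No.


0b1001110010100110011101000100100, bit 0 = 0. No

No


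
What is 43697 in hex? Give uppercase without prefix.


43697 = AAB1 hex

AAB1


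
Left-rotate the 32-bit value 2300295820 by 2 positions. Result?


Rotate 0b10001001000110111011101010001100 left by 2 (32-bit) = 0b100100011011101110101000110010 = 611248690

611248690


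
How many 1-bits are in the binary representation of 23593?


0b101110000101001 has 7 set bits

7


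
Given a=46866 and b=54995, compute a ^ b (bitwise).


46866 ^ 54995 = 25025

25025


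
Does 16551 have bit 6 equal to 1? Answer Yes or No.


0b100000010100111, bit 6 = 0. No

No


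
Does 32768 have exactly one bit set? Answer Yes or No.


0b1000000000000000. Only one bit set => Yes

Yes


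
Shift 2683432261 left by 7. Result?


0b10011111111100011110110101000101 << 7 = 0b100111111111000111101101010001010000000 = 343479329408

343479329408


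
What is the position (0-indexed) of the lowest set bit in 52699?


0b1100110111011011. Lowest set bit at position 0

0


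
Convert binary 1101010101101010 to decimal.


1101010101101010 in decimal = 54634

54634


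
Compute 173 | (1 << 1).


173 | (1 << 1) = 173 | 2 = 175

175


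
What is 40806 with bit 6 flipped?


40806 ^ (1 << 6) = 40806 ^ 64 = 40742

40742


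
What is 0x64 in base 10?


64 hex = 100 decimal

100


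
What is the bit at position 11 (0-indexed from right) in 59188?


0b1110011100110100, position 11 = 0

0


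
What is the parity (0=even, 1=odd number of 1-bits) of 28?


0b11100 has 3 ones => parity 1

1


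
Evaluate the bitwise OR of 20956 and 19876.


0b101000111011100 | 0b100110110100100 = 0b101110111111100 = 24060

24060


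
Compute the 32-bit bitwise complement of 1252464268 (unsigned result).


~0b1001010101001110001011010001100 = 0b10110101010110001110100101110011 = 3042503027 (32-bit unsigned)

3042503027


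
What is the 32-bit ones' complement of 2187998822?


2187998822 ^ 4294967295 = 2106968473

2106968473


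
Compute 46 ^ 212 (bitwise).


0b101110 ^ 0b11010100 = 0b11111010 = 250

250


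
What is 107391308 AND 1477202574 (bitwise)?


0b110011001101010100101001100 & 0b1011000000011000101001010001110 = 0b1000000000000001100 = 262156

262156


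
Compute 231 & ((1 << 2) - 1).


231 & 3 = 3

3


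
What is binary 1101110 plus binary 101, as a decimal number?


1101110 + 101 = 1110011 = 115

115


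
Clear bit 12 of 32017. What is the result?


32017 & ~(1 << 12) = 27921

27921


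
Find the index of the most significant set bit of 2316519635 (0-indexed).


0b10001010000100110100100011010011. Highest set bit at position 31

31


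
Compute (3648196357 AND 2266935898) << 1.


Step 1: 3648196357 & 2266935898 = 2165441024
Step 2: 2165441024 << 1 = 4330882048

4330882048


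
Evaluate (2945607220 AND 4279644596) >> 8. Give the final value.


Step 1: 2945607220 & 4279644596 = 2937200692
Step 2: 2937200692 >> 8 = 11473440

11473440


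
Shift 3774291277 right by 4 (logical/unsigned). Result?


0b11100000111101110001110101001101 >> 4 = 0b1110000011110111000111010100 = 235893204

235893204


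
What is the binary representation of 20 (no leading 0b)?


20 = 10100 in binary

10100


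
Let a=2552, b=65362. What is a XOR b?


2552 ^ 65362 = 63146

63146


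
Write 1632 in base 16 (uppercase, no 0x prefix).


1632 = 660 hex

660


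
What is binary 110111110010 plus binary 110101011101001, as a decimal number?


110111110010 + 110101011101001 = 111100011011011 = 30939

30939


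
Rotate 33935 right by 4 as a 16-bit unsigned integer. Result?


Rotate 0b1000010010001111 right by 4 (16-bit) = 0b1111100001001000 = 63560

63560


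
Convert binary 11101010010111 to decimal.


11101010010111 in decimal = 14999

14999


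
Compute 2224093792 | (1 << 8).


2224093792 | (1 << 8) = 2224093792 | 256 = 2224094048

2224094048


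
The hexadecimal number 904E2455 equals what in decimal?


904E2455 hex = 2421040213 decimal

2421040213


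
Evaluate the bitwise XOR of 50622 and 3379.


0b1100010110111110 ^ 0b110100110011 = 0b1100100010001101 = 51341

51341


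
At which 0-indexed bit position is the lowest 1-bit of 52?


0b110100. Lowest set bit at position 2

2


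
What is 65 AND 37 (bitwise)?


0b1000001 & 0b100101 = 0b1 = 1

1


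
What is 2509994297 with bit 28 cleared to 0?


2509994297 & ~(1 << 28) = 2241558841

2241558841


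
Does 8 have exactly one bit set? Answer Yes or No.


0b1000. Only one bit set => Yes

Yes


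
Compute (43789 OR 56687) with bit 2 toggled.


Step 1: 43789 | 56687 = 65391
Step 2: 65391 ^ (1 << 2) = 65391 ^ 4 = 65387

65387


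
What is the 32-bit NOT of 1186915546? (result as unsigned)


~0b1000110101111101110010011011010 = 0b10111001010000010001101100100101 = 3108051749 (32-bit unsigned)

3108051749


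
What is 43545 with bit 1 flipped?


43545 ^ (1 << 1) = 43545 ^ 2 = 43547

43547


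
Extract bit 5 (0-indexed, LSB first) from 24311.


0b101111011110111, position 5 = 1

1


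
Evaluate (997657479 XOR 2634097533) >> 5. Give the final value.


Step 1: 997657479 ^ 2634097533 = 2792761594
Step 2: 2792761594 >> 5 = 87273799

87273799


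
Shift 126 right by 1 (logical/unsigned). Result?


0b1111110 >> 1 = 0b111111 = 63

63


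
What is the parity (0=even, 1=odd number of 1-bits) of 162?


0b10100010 has 3 ones => parity 1

1


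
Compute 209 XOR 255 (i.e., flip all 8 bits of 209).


209 ^ 255 = 46

46


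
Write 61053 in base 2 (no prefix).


61053 = 1110111001111101 in binary

1110111001111101


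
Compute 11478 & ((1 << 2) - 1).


11478 & 3 = 2

2


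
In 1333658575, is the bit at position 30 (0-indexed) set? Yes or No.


0b1001111011111100000001111001111, bit 30 = 1. Yes

Yes


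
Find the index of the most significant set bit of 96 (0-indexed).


0b1100000. Highest set bit at position 6

6


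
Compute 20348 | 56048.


0b100111101111100 | 0b1101101011110000 = 0b1101111111111100 = 57340

57340


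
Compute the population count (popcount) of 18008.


0b100011001011000 has 6 set bits

6


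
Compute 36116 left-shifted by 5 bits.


0b1000110100010100 << 5 = 0b100011010001010000000 = 1155712

1155712


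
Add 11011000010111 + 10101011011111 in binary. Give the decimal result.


11011000010111 + 10101011011111 = 110000011110110 = 24822

24822


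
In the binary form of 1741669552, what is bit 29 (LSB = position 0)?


0b1100111110011111100010010110000, position 29 = 1

1


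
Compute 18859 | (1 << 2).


18859 | (1 << 2) = 18859 | 4 = 18863

18863


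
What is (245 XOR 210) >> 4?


Step 1: 245 ^ 210 = 39
Step 2: 39 >> 4 = 2

2


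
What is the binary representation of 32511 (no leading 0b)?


32511 = 111111011111111 in binary

111111011111111


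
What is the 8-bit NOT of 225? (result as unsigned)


~0b11100001 = 0b11110 = 30 (8-bit unsigned)

30


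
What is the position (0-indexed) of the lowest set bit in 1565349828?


0b1011101010011010101011111000100. Lowest set bit at position 2

2


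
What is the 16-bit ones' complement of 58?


58 ^ 65535 = 65477

65477


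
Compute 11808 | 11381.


0b10111000100000 | 0b10110001110101 = 0b10111001110101 = 11893

11893


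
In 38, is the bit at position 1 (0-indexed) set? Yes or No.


0b100110, bit 1 = 1. Yes

Yes


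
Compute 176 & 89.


0b10110000 & 0b1011001 = 0b10000 = 16

16


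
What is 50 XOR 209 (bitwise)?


0b110010 ^ 0b11010001 = 0b11100011 = 227

227


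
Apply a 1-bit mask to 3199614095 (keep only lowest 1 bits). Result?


3199614095 & 1 = 1

1


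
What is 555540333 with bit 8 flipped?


555540333 ^ (1 << 8) = 555540333 ^ 256 = 555540077

555540077


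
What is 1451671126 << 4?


0b1010110100001101011111001010110 << 4 = 0b10101101000011010111110010101100000 = 23226738016

23226738016


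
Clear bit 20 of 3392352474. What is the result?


3392352474 & ~(1 << 20) = 3391303898

3391303898


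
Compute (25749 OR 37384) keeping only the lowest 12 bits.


Step 1: 25749 | 37384 = 63133
Step 2: 63133 & 4095 = 1693

1693


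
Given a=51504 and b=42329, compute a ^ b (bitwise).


51504 ^ 42329 = 27753

27753


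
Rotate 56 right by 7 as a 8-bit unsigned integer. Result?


Rotate 0b111000 right by 7 (8-bit) = 0b1110000 = 112

112


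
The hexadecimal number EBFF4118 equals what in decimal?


EBFF4118 hex = 3959374104 decimal

3959374104


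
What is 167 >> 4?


0b10100111 >> 4 = 0b1010 = 10

10


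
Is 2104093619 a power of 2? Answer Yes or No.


0b1111101011010011110101110110011. Multiple bits set => No

No


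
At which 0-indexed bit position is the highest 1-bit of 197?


0b11000101. Highest set bit at position 7

7


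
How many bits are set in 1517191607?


0b1011010011011101000000110110111 has 17 set bits

17


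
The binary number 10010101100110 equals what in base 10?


10010101100110 in decimal = 9574

9574


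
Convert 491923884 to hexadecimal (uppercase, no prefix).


491923884 = 1D5229AC hex

1D5229AC


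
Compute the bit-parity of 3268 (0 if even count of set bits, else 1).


0b110011000100 has 5 ones => parity 1

1


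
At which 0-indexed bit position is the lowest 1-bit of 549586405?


0b100000110000100000010111100101. Lowest set bit at position 0

0


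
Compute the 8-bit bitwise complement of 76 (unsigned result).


~0b1001100 = 0b10110011 = 179 (8-bit unsigned)

179


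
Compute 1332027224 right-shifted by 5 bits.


0b1001111011001010001111101011000 >> 5 = 0b10011110110010100011111010 = 41625850

41625850


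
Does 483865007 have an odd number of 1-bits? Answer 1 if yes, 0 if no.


0b11100110101110011000110101111 has 18 ones => parity 0

0


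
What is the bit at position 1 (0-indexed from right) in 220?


0b11011100, position 1 = 0

0


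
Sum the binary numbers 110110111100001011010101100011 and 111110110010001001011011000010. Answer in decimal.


110110111100001011010101100011 + 111110110010001001011011000010 = 1110101101110010100110000100101 = 1975077925

1975077925


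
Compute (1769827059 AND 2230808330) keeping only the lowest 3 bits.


Step 1: 1769827059 & 2230808330 = 7694850
Step 2: 7694850 & 7 = 2

2


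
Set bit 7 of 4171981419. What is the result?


4171981419 | (1 << 7) = 4171981419 | 128 = 4171981547

4171981547


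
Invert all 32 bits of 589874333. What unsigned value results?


589874333 ^ 4294967295 = 3705092962

3705092962


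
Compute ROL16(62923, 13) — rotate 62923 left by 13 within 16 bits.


Rotate 0b1111010111001011 left by 13 (16-bit) = 0b111111010111001 = 32441

32441


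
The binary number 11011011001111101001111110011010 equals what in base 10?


11011011001111101001111110011010 in decimal = 3678314394

3678314394


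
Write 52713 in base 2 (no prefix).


52713 = 1100110111101001 in binary

1100110111101001


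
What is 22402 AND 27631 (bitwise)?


0b101011110000010 & 0b110101111101111 = 0b100001110000010 = 17282

17282


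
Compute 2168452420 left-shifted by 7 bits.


0b10000001001111111111010101000100 << 7 = 0b100000010011111111110101010001000000000 = 277561909760

277561909760


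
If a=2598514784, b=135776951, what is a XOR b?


2598514784 ^ 135776951 = 2465594071

2465594071


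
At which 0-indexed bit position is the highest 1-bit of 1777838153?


0b1101001111101111010100001001001. Highest set bit at position 30

30


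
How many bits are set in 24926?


0b110000101011110 has 8 set bits

8


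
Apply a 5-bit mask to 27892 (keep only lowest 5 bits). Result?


27892 & 31 = 20

20


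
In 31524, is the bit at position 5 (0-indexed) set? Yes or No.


0b111101100100100, bit 5 = 1. Yes

Yes


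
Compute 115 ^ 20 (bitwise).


0b1110011 ^ 0b10100 = 0b1100111 = 103

103


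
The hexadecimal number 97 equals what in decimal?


97 hex = 151 decimal

151


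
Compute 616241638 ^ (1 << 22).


616241638 ^ (1 << 22) = 616241638 ^ 4194304 = 620435942

620435942


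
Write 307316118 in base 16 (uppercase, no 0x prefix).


307316118 = 12514596 hex

12514596


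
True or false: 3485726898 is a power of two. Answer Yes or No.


0b11001111110000111111100010110010. Multiple bits set => No

No


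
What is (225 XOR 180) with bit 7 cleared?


Step 1: 225 ^ 180 = 85
Step 2: 85 & ~(1 << 7) = 85

85


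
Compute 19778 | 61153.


0b100110101000010 | 0b1110111011100001 = 0b1110111111100011 = 61411

61411


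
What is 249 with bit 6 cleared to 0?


249 & ~(1 << 6) = 185

185


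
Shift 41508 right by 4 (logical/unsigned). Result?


0b1010001000100100 >> 4 = 0b101000100010 = 2594

2594


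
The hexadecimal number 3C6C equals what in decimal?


3C6C hex = 15468 decimal

15468


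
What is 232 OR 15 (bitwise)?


0b11101000 | 0b1111 = 0b11101111 = 239

239


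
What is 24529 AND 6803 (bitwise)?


0b101111111010001 & 0b1101010010011 = 0b1101010010001 = 6801

6801


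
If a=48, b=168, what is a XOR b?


48 ^ 168 = 152

152


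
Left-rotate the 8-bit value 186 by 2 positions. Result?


Rotate 0b10111010 left by 2 (8-bit) = 0b11101010 = 234

234


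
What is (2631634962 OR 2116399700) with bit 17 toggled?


Step 1: 2631634962 | 2116399700 = 4278170198
Step 2: 4278170198 ^ (1 << 17) = 4278170198 ^ 131072 = 4278039126

4278039126


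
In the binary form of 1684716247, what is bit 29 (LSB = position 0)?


0b1100100011010101011101011010111, position 29 = 1

1


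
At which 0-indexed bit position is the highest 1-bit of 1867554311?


0b1101111010100001001111000000111. Highest set bit at position 30

30


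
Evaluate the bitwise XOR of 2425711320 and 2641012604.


0b10010000100101010110101011011000 ^ 0b10011101011010101010011101111100 = 0b1101111111111100110110100100 = 234868132

234868132


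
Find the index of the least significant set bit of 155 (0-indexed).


0b10011011. Lowest set bit at position 0

0


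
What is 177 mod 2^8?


177 & 255 = 177

177


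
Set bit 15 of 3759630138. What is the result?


3759630138 | (1 << 15) = 3759630138 | 32768 = 3759662906

3759662906


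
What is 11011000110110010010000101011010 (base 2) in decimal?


11011000110110010010000101011010 in decimal = 3638108506

3638108506


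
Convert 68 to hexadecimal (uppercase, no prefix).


68 = 44 hex

44


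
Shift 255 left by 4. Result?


0b11111111 << 4 = 0b111111110000 = 4080

4080


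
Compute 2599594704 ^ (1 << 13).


2599594704 ^ (1 << 13) = 2599594704 ^ 8192 = 2599586512

2599586512


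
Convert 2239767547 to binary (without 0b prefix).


2239767547 = 10000101100000000010001111111011 in binary

10000101100000000010001111111011


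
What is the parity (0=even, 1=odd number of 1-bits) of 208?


0b11010000 has 3 ones => parity 1

1


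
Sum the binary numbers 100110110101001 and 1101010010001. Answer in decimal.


100110110101001 + 1101010010001 = 110100000111010 = 26682

26682


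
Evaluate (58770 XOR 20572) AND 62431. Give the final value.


Step 1: 58770 ^ 20572 = 46542
Step 2: 46542 & 62431 = 45518

45518


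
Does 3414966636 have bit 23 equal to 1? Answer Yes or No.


0b11001011100011000100000101101100, bit 23 = 1. Yes

Yes


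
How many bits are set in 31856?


0b111110001110000 has 8 set bits

8


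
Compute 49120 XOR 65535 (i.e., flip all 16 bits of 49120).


49120 ^ 65535 = 16415

16415


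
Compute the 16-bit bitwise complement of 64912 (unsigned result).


~0b1111110110010000 = 0b1001101111 = 623 (16-bit unsigned)

623


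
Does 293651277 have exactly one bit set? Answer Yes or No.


0b10001100000001100001101001101. Multiple bits set => No

No


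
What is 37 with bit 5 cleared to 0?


37 & ~(1 << 5) = 5

5


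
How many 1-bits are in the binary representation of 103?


0b1100111 has 5 set bits

5


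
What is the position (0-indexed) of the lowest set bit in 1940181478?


0b1110011101001001101000111100110. Lowest set bit at position 1

1


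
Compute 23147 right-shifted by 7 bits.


0b101101001101011 >> 7 = 0b10110100 = 180

180


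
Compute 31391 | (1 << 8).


31391 | (1 << 8) = 31391 | 256 = 31647

31647


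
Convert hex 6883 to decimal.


6883 hex = 26755 decimal

26755


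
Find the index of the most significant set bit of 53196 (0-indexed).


0b1100111111001100. Highest set bit at position 15

15


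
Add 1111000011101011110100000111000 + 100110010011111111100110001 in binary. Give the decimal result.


1111000011101011110100000111000 + 100110010011111111100110001 = 1111101001111111110011101101001 = 2101340009

2101340009


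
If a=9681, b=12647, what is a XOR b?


9681 ^ 12647 = 5302

5302


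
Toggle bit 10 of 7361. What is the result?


7361 ^ (1 << 10) = 7361 ^ 1024 = 6337

6337


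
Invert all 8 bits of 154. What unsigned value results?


154 ^ 255 = 101

101


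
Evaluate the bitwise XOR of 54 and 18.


0b110110 ^ 0b10010 = 0b100100 = 36

36


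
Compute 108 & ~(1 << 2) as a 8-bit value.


108 & ~(1 << 2) = 104

104


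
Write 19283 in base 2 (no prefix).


19283 = 100101101010011 in binary

100101101010011


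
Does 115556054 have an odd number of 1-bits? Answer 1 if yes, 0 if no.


0b110111000110011111011010110 has 17 ones => parity 1

1


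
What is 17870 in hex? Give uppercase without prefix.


17870 = 45CE hex

45CE
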